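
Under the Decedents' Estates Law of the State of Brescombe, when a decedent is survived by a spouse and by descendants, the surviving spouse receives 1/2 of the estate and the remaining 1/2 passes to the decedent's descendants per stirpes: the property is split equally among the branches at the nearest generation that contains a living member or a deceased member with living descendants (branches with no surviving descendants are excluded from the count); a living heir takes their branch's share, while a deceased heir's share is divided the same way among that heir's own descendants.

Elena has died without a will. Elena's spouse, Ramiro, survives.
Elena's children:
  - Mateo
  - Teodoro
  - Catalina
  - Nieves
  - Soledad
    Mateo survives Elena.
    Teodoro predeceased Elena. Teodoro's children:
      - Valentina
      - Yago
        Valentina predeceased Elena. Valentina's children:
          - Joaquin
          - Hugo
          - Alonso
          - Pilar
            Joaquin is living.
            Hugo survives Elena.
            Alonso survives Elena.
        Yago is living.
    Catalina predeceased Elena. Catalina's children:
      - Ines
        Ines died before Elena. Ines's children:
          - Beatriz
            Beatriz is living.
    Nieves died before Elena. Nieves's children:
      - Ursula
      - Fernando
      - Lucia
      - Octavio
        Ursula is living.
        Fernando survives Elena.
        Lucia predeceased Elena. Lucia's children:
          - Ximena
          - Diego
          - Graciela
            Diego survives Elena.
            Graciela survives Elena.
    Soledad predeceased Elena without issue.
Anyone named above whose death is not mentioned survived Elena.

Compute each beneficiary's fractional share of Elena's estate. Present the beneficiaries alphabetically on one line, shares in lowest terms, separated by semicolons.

Ramiro, as surviving spouse, takes 1/2.
The remaining 1/2 passes to Elena's descendants per stirpes.
Soledad left no surviving issue, so that branch lapses and is disregarded.
The 1/2 is divided into 4 equal shares of 1/8 among Mateo, Teodoro, Catalina, Nieves.
Mateo is living and takes 1/8.
Teodoro predeceased; the 1/8 allotted to Teodoro's branch passes to Teodoro's issue by representation.
The 1/8 is divided into 2 equal shares of 1/16 among Valentina, Yago.
Valentina predeceased; the 1/16 allotted to Valentina's branch passes to Valentina's issue by representation.
The 1/16 is divided into 4 equal shares of 1/64 among Joaquin, Hugo, Alonso, Pilar.
Joaquin is living and takes 1/64.
Hugo is living and takes 1/64.
Alonso is living and takes 1/64.
Pilar is living and takes 1/64.
Yago is living and takes 1/16.
Catalina predeceased; the 1/8 allotted to Catalina's branch passes to Catalina's issue by representation.
Ines's line is the sole branch at this level, so the full 1/8 passes to Ines's issue by representation.
Beatriz is the sole taker at this level and receives the full 1/8.
Nieves predeceased; the 1/8 allotted to Nieves's branch passes to Nieves's issue by representation.
The 1/8 is divided into 4 equal shares of 1/32 among Ursula, Fernando, Lucia, Octavio.
Ursula is living and takes 1/32.
Fernando is living and takes 1/32.
Lucia predeceased; the 1/32 allotted to Lucia's branch passes to Lucia's issue by representation.
The 1/32 is divided into 3 equal shares of 1/96 among Ximena, Diego, Graciela.
Ximena is living and takes 1/96.
Diego is living and takes 1/96.
Graciela is living and takes 1/96.
Octavio is living and takes 1/32.

Alonso 1/64; Beatriz 1/8; Diego 1/96; Fernando 1/32; Graciela 1/96; Hugo 1/64; Joaquin 1/64; Mateo 1/8; Octavio 1/32; Pilar 1/64; Ramiro 1/2; Ursula 1/32; Ximena 1/96; Yago 1/16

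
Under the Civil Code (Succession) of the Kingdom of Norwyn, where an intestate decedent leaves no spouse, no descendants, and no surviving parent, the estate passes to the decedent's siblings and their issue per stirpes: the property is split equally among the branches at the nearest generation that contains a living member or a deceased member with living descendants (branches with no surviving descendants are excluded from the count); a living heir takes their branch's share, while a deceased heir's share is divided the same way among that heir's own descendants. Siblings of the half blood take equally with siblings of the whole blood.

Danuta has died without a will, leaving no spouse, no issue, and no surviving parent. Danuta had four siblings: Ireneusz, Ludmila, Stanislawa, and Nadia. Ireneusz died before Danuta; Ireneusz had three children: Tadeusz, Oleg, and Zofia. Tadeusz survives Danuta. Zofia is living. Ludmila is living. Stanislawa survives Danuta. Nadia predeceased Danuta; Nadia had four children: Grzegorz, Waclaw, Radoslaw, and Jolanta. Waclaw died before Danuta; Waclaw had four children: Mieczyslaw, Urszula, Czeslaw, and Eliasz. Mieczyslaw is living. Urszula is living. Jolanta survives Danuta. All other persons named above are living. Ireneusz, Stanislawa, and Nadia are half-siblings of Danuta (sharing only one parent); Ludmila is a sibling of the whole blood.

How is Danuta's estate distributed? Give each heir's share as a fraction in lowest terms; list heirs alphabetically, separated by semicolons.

No spouse, descendants, or parent survives, so the estate passes to Danuta's siblings per stirpes.
Half-blood and whole-blood siblings take equally under the stated rule.
The estate is divided into 4 equal shares of 1/4 among Ireneusz, Ludmila, Stanislawa, Nadia.
Ireneusz predeceased; the 1/4 allotted to Ireneusz's branch passes to Ireneusz's issue by representation.
The 1/4 is divided into 3 equal shares of 1/12 among Tadeusz, Oleg, Zofia.
Tadeusz is living and takes 1/12.
Oleg is living and takes 1/12.
Zofia is living and takes 1/12.
Ludmila is living and takes 1/4.
Stanislawa is living and takes 1/4.
Nadia predeceased; the 1/4 allotted to Nadia's branch passes to Nadia's issue by representation.
The 1/4 is divided into 4 equal shares of 1/16 among Grzegorz, Waclaw, Radoslaw, Jolanta.
Grzegorz is living and takes 1/16.
Waclaw predeceased; the 1/16 allotted to Waclaw's branch passes to Waclaw's issue by representation.
The 1/16 is divided into 4 equal shares of 1/64 among Mieczyslaw, Urszula, Czeslaw, Eliasz.
Mieczyslaw is living and takes 1/64.
Urszula is living and takes 1/64.
Czeslaw is living and takes 1/64.
Eliasz is living and takes 1/64.
Radoslaw is living and takes 1/16.
Jolanta is living and takes 1/16.

Czeslaw 1/64; Eliasz 1/64; Grzegorz 1/16; Jolanta 1/16; Ludmila 1/4; Mieczyslaw 1/64; Oleg 1/12; Radoslaw 1/16; Stanislawa 1/4; Tadeusz 1/12; Urszula 1/64; Zofia 1/12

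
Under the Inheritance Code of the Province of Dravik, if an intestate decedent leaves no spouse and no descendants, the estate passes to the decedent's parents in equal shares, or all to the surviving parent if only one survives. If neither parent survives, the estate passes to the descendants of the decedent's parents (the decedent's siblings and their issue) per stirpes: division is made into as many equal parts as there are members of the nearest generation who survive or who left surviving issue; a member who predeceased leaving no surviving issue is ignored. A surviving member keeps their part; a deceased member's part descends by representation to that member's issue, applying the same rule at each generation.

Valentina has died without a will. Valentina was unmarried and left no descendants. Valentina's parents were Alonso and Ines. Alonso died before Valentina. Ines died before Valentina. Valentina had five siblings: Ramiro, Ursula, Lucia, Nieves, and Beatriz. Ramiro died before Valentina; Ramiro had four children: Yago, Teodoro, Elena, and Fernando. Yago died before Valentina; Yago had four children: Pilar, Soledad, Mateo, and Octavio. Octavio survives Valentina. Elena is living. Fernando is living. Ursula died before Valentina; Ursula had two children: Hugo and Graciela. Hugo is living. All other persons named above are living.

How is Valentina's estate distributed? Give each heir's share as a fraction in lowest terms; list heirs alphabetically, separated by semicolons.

Beatriz 1/5; Elena 1/20; Fernando 1/20; Graciela 1/10; Hugo 1/10; Lucia 1/5; Mateo 1/80; Nieves 1/5; Octavio 1/80; Pilar 1/80; Soledad 1/80; Teodoro 1/20

Neither parent survives and there are no descendants, so the estate passes to Valentina's siblings and their issue per stirpes.
The estate is divided into 5 equal shares of 1/5 among Ramiro, Ursula, Lucia, Nieves, Beatriz.
Ramiro predeceased; the 1/5 allotted to Ramiro's branch passes to Ramiro's issue by representation.
The 1/5 is divided into 4 equal shares of 1/20 among Yago, Teodoro, Elena, Fernando.
Yago predeceased; the 1/20 allotted to Yago's branch passes to Yago's issue by representation.
The 1/20 is divided into 4 equal shares of 1/80 among Pilar, Soledad, Mateo, Octavio.
Pilar is living and takes 1/80.
Soledad is living and takes 1/80.
Mateo is living and takes 1/80.
Octavio is living and takes 1/80.
Teodoro is living and takes 1/20.
Elena is living and takes 1/20.
Fernando is living and takes 1/20.
Ursula predeceased; the 1/5 allotted to Ursula's branch passes to Ursula's issue by representation.
The 1/5 is divided into 2 equal shares of 1/10 among Hugo, Graciela.
Hugo is living and takes 1/10.
Graciela is living and takes 1/10.
Lucia is living and takes 1/5.
Nieves is living and takes 1/5.
Beatriz is living and takes 1/5.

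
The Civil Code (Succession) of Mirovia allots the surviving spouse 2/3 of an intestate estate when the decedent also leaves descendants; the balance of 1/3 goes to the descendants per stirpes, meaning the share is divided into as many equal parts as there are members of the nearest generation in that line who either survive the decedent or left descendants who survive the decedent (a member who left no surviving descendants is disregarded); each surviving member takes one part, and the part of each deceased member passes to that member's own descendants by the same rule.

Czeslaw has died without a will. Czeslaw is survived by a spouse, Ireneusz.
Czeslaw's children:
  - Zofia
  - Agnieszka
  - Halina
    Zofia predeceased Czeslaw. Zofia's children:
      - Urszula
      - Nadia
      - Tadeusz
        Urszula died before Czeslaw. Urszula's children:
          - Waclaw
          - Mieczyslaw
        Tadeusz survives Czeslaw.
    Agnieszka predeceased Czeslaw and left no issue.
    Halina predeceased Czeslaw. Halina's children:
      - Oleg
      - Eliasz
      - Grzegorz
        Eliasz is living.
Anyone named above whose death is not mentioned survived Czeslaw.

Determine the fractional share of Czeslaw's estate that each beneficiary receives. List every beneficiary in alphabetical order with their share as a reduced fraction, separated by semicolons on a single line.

Eliasz 1/18; Grzegorz 1/18; Ireneusz 2/3; Mieczyslaw 1/36; Nadia 1/18; Oleg 1/18; Tadeusz 1/18; Waclaw 1/36

Ireneusz, as surviving spouse, takes 2/3.
The remaining 1/3 passes to Czeslaw's descendants per stirpes.
Agnieszka left no surviving issue, so that branch lapses and is disregarded.
The 1/3 is divided into 2 equal shares of 1/6 among Zofia, Halina.
Zofia predeceased; the 1/6 allotted to Zofia's branch passes to Zofia's issue by representation.
The 1/6 is divided into 3 equal shares of 1/18 among Urszula, Nadia, Tadeusz.
Urszula predeceased; the 1/18 allotted to Urszula's branch passes to Urszula's issue by representation.
The 1/18 is divided into 2 equal shares of 1/36 among Waclaw, Mieczyslaw.
Waclaw is living and takes 1/36.
Mieczyslaw is living and takes 1/36.
Nadia is living and takes 1/18.
Tadeusz is living and takes 1/18.
Halina predeceased; the 1/6 allotted to Halina's branch passes to Halina's issue by representation.
The 1/6 is divided into 3 equal shares of 1/18 among Oleg, Eliasz, Grzegorz.
Oleg is living and takes 1/18.
Eliasz is living and takes 1/18.
Grzegorz is living and takes 1/18.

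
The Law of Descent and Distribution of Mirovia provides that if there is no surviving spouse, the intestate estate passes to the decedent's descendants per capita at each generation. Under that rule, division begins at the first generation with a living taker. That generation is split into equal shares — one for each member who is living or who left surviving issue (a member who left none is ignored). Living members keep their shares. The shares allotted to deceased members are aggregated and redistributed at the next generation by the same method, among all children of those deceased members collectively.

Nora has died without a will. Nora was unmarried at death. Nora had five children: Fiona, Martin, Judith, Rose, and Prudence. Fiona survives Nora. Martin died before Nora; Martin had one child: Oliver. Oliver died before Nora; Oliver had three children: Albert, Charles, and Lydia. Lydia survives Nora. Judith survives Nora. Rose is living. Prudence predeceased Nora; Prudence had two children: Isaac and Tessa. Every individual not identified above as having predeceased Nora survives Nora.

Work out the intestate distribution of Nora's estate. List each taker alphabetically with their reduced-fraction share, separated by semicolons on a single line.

Albert 2/45; Charles 2/45; Fiona 1/5; Isaac 2/15; Judith 1/5; Lydia 2/45; Rose 1/5; Tessa 2/15

There is no surviving spouse, so the entire estate passes to Nora's descendants per capita at each generation.
At generation 1 (Fiona, Martin, Judith, Rose, Prudence) there are 5 shares of (1)/5 = 1/5 each.
Living: Fiona, Judith, and Rose — each takes 1/5.
Deceased: Martin and Prudence. Their combined 2/5 is pooled and carried to generation 2.
At generation 2 (Oliver, Isaac, Tessa) there are 3 shares of (2/5)/3 = 2/15 each.
Living: Isaac and Tessa — each takes 2/15.
Deceased: Oliver. That 2/15 share is carried to generation 3.
At generation 3 (Albert, Charles, Lydia) there are 3 shares of (2/15)/3 = 2/45 each.
Living: Albert, Charles, and Lydia — each takes 2/45.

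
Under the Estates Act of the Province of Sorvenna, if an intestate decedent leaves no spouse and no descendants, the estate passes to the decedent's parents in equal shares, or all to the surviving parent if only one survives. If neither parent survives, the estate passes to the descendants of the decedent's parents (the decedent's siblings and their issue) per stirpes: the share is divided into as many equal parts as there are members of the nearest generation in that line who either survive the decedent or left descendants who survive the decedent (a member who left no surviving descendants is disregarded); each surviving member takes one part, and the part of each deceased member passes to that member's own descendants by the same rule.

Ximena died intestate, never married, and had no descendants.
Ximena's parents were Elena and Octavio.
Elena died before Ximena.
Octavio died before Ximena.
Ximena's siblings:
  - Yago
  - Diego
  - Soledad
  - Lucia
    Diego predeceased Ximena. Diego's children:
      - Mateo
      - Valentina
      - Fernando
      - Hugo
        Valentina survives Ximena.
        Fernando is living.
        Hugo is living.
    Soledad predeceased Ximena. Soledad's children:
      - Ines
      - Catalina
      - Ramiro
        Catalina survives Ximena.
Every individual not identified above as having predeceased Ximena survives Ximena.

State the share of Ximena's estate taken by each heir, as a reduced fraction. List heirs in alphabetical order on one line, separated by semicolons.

Neither parent survives and there are no descendants, so the estate passes to Ximena's siblings and their issue per stirpes.
The estate is divided into 4 equal shares of 1/4 among Yago, Diego, Soledad, Lucia.
Yago is living and takes 1/4.
Diego predeceased; the 1/4 allotted to Diego's branch passes to Diego's issue by representation.
The 1/4 is divided into 4 equal shares of 1/16 among Mateo, Valentina, Fernando, Hugo.
Mateo is living and takes 1/16.
Valentina is living and takes 1/16.
Fernando is living and takes 1/16.
Hugo is living and takes 1/16.
Soledad predeceased; the 1/4 allotted to Soledad's branch passes to Soledad's issue by representation.
The 1/4 is divided into 3 equal shares of 1/12 among Ines, Catalina, Ramiro.
Ines is living and takes 1/12.
Catalina is living and takes 1/12.
Ramiro is living and takes 1/12.
Lucia is living and takes 1/4.

Catalina 1/12; Fernando 1/16; Hugo 1/16; Ines 1/12; Lucia 1/4; Mateo 1/16; Ramiro 1/12; Valentina 1/16; Yago 1/4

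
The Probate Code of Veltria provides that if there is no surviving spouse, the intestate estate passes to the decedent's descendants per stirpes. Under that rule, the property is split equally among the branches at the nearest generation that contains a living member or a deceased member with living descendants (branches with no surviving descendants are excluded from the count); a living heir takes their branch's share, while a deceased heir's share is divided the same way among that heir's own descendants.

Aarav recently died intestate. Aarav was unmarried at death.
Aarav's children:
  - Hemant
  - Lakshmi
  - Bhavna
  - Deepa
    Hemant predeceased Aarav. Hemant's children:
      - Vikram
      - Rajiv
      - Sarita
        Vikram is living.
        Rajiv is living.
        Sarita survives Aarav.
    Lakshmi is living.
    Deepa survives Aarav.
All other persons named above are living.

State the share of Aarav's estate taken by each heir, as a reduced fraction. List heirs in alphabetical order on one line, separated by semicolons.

There is no surviving spouse, so the entire estate passes to Aarav's descendants per stirpes.
The estate is divided into 4 equal shares of 1/4 among Hemant, Lakshmi, Bhavna, Deepa.
Hemant predeceased; the 1/4 allotted to Hemant's branch passes to Hemant's issue by representation.
The 1/4 is divided into 3 equal shares of 1/12 among Vikram, Rajiv, Sarita.
Vikram is living and takes 1/12.
Rajiv is living and takes 1/12.
Sarita is living and takes 1/12.
Lakshmi is living and takes 1/4.
Bhavna is living and takes 1/4.
Deepa is living and takes 1/4.

Bhavna 1/4; Deepa 1/4; Lakshmi 1/4; Rajiv 1/12; Sarita 1/12; Vikram 1/12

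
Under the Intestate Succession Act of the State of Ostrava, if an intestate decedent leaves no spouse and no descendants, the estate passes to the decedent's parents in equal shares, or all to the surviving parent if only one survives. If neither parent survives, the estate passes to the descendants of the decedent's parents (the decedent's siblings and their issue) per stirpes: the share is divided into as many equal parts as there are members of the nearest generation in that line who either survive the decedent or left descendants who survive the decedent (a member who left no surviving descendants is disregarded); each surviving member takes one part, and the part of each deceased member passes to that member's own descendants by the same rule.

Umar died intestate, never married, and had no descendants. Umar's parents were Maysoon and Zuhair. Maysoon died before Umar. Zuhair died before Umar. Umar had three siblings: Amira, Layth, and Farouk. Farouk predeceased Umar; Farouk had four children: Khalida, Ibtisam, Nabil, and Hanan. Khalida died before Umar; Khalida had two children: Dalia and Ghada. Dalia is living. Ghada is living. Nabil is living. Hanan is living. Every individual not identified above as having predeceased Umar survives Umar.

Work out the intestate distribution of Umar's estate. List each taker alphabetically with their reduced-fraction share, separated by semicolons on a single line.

Neither parent survives and there are no descendants, so the estate passes to Umar's siblings and their issue per stirpes.
The estate is divided into 3 equal shares of 1/3 among Amira, Layth, Farouk.
Amira is living and takes 1/3.
Layth is living and takes 1/3.
Farouk predeceased; the 1/3 allotted to Farouk's branch passes to Farouk's issue by representation.
The 1/3 is divided into 4 equal shares of 1/12 among Khalida, Ibtisam, Nabil, Hanan.
Khalida predeceased; the 1/12 allotted to Khalida's branch passes to Khalida's issue by representation.
The 1/12 is divided into 2 equal shares of 1/24 among Dalia, Ghada.
Dalia is living and takes 1/24.
Ghada is living and takes 1/24.
Ibtisam is living and takes 1/12.
Nabil is living and takes 1/12.
Hanan is living and takes 1/12.

Amira 1/3; Dalia 1/24; Ghada 1/24; Hanan 1/12; Ibtisam 1/12; Layth 1/3; Nabil 1/12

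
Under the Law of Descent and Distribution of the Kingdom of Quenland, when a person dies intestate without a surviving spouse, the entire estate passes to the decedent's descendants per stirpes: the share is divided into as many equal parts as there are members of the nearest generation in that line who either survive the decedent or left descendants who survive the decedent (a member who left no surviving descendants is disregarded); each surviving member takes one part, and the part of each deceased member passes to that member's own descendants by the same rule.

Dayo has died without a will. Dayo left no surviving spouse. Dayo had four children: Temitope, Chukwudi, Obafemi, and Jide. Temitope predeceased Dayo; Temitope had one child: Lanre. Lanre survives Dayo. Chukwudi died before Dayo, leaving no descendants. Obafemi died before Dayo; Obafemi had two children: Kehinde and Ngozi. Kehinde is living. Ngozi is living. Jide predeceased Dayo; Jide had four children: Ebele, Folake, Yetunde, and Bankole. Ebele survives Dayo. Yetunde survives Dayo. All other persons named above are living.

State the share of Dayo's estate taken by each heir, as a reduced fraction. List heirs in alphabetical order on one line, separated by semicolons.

Bankole 1/12; Ebele 1/12; Folake 1/12; Kehinde 1/6; Lanre 1/3; Ngozi 1/6; Yetunde 1/12

There is no surviving spouse, so the entire estate passes to Dayo's descendants per stirpes.
Chukwudi left no surviving issue, so that branch lapses and is disregarded.
The estate is divided into 3 equal shares of 1/3 among Temitope, Obafemi, Jide.
Temitope predeceased; the 1/3 allotted to Temitope's branch passes to Temitope's issue by representation.
Lanre is the sole taker at this level and receives the full 1/3.
Obafemi predeceased; the 1/3 allotted to Obafemi's branch passes to Obafemi's issue by representation.
The 1/3 is divided into 2 equal shares of 1/6 among Kehinde, Ngozi.
Kehinde is living and takes 1/6.
Ngozi is living and takes 1/6.
Jide predeceased; the 1/3 allotted to Jide's branch passes to Jide's issue by representation.
The 1/3 is divided into 4 equal shares of 1/12 among Ebele, Folake, Yetunde, Bankole.
Ebele is living and takes 1/12.
Folake is living and takes 1/12.
Yetunde is living and takes 1/12.
Bankole is living and takes 1/12.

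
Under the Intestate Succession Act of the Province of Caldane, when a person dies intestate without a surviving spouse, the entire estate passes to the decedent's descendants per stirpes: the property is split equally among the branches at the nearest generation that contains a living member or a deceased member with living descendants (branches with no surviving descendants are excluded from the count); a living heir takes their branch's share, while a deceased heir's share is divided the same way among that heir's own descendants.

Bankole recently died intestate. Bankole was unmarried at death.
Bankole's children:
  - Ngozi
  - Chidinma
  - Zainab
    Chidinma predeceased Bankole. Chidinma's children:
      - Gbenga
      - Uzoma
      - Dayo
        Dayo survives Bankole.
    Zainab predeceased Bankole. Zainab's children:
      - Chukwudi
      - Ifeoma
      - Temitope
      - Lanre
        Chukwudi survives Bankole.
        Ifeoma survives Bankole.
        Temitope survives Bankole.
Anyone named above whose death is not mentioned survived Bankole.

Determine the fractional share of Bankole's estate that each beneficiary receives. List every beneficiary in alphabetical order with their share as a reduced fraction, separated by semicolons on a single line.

There is no surviving spouse, so the entire estate passes to Bankole's descendants per stirpes.
The estate is divided into 3 equal shares of 1/3 among Ngozi, Chidinma, Zainab.
Ngozi is living and takes 1/3.
Chidinma predeceased; the 1/3 allotted to Chidinma's branch passes to Chidinma's issue by representation.
The 1/3 is divided into 3 equal shares of 1/9 among Gbenga, Uzoma, Dayo.
Gbenga is living and takes 1/9.
Uzoma is living and takes 1/9.
Dayo is living and takes 1/9.
Zainab predeceased; the 1/3 allotted to Zainab's branch passes to Zainab's issue by representation.
The 1/3 is divided into 4 equal shares of 1/12 among Chukwudi, Ifeoma, Temitope, Lanre.
Chukwudi is living and takes 1/12.
Ifeoma is living and takes 1/12.
Temitope is living and takes 1/12.
Lanre is living and takes 1/12.

Chukwudi 1/12; Dayo 1/9; Gbenga 1/9; Ifeoma 1/12; Lanre 1/12; Ngozi 1/3; Temitope 1/12; Uzoma 1/9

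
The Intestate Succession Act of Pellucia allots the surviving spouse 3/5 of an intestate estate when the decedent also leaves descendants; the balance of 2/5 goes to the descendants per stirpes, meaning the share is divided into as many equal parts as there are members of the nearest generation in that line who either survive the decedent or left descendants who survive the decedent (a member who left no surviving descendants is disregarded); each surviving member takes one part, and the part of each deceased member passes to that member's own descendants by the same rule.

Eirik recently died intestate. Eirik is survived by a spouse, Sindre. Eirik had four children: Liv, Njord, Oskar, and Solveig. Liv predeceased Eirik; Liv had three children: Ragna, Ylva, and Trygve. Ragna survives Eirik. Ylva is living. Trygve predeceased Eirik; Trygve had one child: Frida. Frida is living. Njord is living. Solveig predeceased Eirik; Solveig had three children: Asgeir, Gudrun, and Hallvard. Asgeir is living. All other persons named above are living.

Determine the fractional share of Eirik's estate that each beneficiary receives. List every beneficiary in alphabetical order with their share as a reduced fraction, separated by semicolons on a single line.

Asgeir 1/30; Frida 1/30; Gudrun 1/30; Hallvard 1/30; Njord 1/10; Oskar 1/10; Ragna 1/30; Sindre 3/5; Ylva 1/30

Sindre, as surviving spouse, takes 3/5.
The remaining 2/5 passes to Eirik's descendants per stirpes.
The 2/5 is divided into 4 equal shares of 1/10 among Liv, Njord, Oskar, Solveig.
Liv predeceased; the 1/10 allotted to Liv's branch passes to Liv's issue by representation.
The 1/10 is divided into 3 equal shares of 1/30 among Ragna, Ylva, Trygve.
Ragna is living and takes 1/30.
Ylva is living and takes 1/30.
Trygve predeceased; the 1/30 allotted to Trygve's branch passes to Trygve's issue by representation.
Frida is the sole taker at this level and receives the full 1/30.
Njord is living and takes 1/10.
Oskar is living and takes 1/10.
Solveig predeceased; the 1/10 allotted to Solveig's branch passes to Solveig's issue by representation.
The 1/10 is divided into 3 equal shares of 1/30 among Asgeir, Gudrun, Hallvard.
Asgeir is living and takes 1/30.
Gudrun is living and takes 1/30.
Hallvard is living and takes 1/30.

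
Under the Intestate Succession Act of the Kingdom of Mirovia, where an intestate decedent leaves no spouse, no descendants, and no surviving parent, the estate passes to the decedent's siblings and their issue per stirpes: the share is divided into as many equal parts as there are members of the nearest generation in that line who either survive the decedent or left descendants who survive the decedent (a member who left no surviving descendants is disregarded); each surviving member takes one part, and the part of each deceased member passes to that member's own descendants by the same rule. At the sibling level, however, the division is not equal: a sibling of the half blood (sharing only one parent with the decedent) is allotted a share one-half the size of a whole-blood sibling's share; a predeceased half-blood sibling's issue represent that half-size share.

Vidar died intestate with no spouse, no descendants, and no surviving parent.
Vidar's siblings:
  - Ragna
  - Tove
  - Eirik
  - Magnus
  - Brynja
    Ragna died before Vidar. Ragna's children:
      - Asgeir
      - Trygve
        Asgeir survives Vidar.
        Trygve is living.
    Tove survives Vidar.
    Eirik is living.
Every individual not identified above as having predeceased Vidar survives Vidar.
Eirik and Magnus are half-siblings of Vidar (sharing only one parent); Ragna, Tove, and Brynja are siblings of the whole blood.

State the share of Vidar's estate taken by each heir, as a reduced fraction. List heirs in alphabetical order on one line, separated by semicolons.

Asgeir 1/8; Brynja 1/4; Eirik 1/8; Magnus 1/8; Tove 1/4; Trygve 1/8

No spouse, descendants, or parent survives, so the estate passes to Vidar's siblings per stirpes.
Half-blood siblings count for one-half the weight of whole-blood siblings at the initial division.
Dividing 1 in proportion to weights (total weight 4): Ragna (weight 1) → 1/4; Tove (weight 1) → 1/4; Eirik (weight 1/2) → 1/8; Magnus (weight 1/2) → 1/8; Brynja (weight 1) → 1/4.
Ragna predeceased; the 1/4 allotted to Ragna's branch passes to Ragna's issue by representation.
The 1/4 is divided into 2 equal shares of 1/8 among Asgeir, Trygve.
Asgeir is living and takes 1/8.
Trygve is living and takes 1/8.
Tove is living and takes 1/4.
Eirik is living and takes 1/8.
Magnus is living and takes 1/8.
Brynja is living and takes 1/4.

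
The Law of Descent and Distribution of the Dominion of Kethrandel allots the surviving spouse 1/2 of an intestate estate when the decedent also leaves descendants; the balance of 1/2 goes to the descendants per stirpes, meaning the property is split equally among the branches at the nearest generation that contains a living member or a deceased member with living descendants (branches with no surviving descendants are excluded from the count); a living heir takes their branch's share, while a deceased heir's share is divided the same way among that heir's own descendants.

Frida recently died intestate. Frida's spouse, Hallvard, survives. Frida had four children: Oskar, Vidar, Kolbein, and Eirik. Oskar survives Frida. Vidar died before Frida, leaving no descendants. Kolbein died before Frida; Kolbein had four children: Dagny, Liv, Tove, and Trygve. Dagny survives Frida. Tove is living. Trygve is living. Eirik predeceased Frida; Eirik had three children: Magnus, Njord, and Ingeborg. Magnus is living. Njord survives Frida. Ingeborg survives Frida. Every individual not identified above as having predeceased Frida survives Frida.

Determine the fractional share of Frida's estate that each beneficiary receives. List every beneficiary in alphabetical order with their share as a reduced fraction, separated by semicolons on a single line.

Dagny 1/24; Hallvard 1/2; Ingeborg 1/18; Liv 1/24; Magnus 1/18; Njord 1/18; Oskar 1/6; Tove 1/24; Trygve 1/24

Hallvard, as surviving spouse, takes 1/2.
The remaining 1/2 passes to Frida's descendants per stirpes.
Vidar left no surviving issue, so that branch lapses and is disregarded.
The 1/2 is divided into 3 equal shares of 1/6 among Oskar, Kolbein, Eirik.
Oskar is living and takes 1/6.
Kolbein predeceased; the 1/6 allotted to Kolbein's branch passes to Kolbein's issue by representation.
The 1/6 is divided into 4 equal shares of 1/24 among Dagny, Liv, Tove, Trygve.
Dagny is living and takes 1/24.
Liv is living and takes 1/24.
Tove is living and takes 1/24.
Trygve is living and takes 1/24.
Eirik predeceased; the 1/6 allotted to Eirik's branch passes to Eirik's issue by representation.
The 1/6 is divided into 3 equal shares of 1/18 among Magnus, Njord, Ingeborg.
Magnus is living and takes 1/18.
Njord is living and takes 1/18.
Ingeborg is living and takes 1/18.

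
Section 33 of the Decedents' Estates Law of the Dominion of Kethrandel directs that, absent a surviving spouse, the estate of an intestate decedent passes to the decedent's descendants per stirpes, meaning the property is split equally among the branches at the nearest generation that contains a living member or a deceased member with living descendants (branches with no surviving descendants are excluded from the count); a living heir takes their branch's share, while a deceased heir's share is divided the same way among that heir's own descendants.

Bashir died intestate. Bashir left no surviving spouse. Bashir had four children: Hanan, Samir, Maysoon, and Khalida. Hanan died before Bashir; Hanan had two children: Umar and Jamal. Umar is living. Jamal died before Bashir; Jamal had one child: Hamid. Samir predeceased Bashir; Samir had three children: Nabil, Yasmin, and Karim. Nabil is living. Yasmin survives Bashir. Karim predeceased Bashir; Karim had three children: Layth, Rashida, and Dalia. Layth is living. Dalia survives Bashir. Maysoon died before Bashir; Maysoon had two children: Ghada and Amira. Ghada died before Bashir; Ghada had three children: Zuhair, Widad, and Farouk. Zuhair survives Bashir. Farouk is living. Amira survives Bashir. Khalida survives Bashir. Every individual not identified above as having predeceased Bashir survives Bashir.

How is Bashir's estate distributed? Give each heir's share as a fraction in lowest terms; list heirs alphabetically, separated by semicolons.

There is no surviving spouse, so the entire estate passes to Bashir's descendants per stirpes.
The estate is divided into 4 equal shares of 1/4 among Hanan, Samir, Maysoon, Khalida.
Hanan predeceased; the 1/4 allotted to Hanan's branch passes to Hanan's issue by representation.
The 1/4 is divided into 2 equal shares of 1/8 among Umar, Jamal.
Umar is living and takes 1/8.
Jamal predeceased; the 1/8 allotted to Jamal's branch passes to Jamal's issue by representation.
Hamid is the sole taker at this level and receives the full 1/8.
Samir predeceased; the 1/4 allotted to Samir's branch passes to Samir's issue by representation.
The 1/4 is divided into 3 equal shares of 1/12 among Nabil, Yasmin, Karim.
Nabil is living and takes 1/12.
Yasmin is living and takes 1/12.
Karim predeceased; the 1/12 allotted to Karim's branch passes to Karim's issue by representation.
The 1/12 is divided into 3 equal shares of 1/36 among Layth, Rashida, Dalia.
Layth is living and takes 1/36.
Rashida is living and takes 1/36.
Dalia is living and takes 1/36.
Maysoon predeceased; the 1/4 allotted to Maysoon's branch passes to Maysoon's issue by representation.
The 1/4 is divided into 2 equal shares of 1/8 among Ghada, Amira.
Ghada predeceased; the 1/8 allotted to Ghada's branch passes to Ghada's issue by representation.
The 1/8 is divided into 3 equal shares of 1/24 among Zuhair, Widad, Farouk.
Zuhair is living and takes 1/24.
Widad is living and takes 1/24.
Farouk is living and takes 1/24.
Amira is living and takes 1/8.
Khalida is living and takes 1/4.

Amira 1/8; Dalia 1/36; Farouk 1/24; Hamid 1/8; Khalida 1/4; Layth 1/36; Nabil 1/12; Rashida 1/36; Umar 1/8; Widad 1/24; Yasmin 1/12; Zuhair 1/24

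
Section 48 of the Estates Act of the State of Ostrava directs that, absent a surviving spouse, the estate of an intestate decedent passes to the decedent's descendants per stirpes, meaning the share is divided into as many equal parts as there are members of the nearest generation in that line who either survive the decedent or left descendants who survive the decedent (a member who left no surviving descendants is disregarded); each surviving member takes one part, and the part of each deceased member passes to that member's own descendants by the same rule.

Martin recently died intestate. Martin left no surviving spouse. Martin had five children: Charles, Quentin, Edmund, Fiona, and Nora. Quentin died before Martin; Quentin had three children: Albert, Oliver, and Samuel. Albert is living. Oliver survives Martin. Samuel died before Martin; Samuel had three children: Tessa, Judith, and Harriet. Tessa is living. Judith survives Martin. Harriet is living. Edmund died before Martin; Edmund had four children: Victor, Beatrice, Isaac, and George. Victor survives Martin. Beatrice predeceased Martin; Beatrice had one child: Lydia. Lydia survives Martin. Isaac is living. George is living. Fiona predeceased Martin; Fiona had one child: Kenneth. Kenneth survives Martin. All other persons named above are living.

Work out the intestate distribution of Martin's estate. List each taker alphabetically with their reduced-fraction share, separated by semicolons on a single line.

Albert 1/15; Charles 1/5; George 1/20; Harriet 1/45; Isaac 1/20; Judith 1/45; Kenneth 1/5; Lydia 1/20; Nora 1/5; Oliver 1/15; Tessa 1/45; Victor 1/20

There is no surviving spouse, so the entire estate passes to Martin's descendants per stirpes.
The estate is divided into 5 equal shares of 1/5 among Charles, Quentin, Edmund, Fiona, Nora.
Charles is living and takes 1/5.
Quentin predeceased; the 1/5 allotted to Quentin's branch passes to Quentin's issue by representation.
The 1/5 is divided into 3 equal shares of 1/15 among Albert, Oliver, Samuel.
Albert is living and takes 1/15.
Oliver is living and takes 1/15.
Samuel predeceased; the 1/15 allotted to Samuel's branch passes to Samuel's issue by representation.
The 1/15 is divided into 3 equal shares of 1/45 among Tessa, Judith, Harriet.
Tessa is living and takes 1/45.
Judith is living and takes 1/45.
Harriet is living and takes 1/45.
Edmund predeceased; the 1/5 allotted to Edmund's branch passes to Edmund's issue by representation.
The 1/5 is divided into 4 equal shares of 1/20 among Victor, Beatrice, Isaac, George.
Victor is living and takes 1/20.
Beatrice predeceased; the 1/20 allotted to Beatrice's branch passes to Beatrice's issue by representation.
Lydia is the sole taker at this level and receives the full 1/20.
Isaac is living and takes 1/20.
George is living and takes 1/20.
Fiona predeceased; the 1/5 allotted to Fiona's branch passes to Fiona's issue by representation.
Kenneth is the sole taker at this level and receives the full 1/5.
Nora is living and takes 1/5.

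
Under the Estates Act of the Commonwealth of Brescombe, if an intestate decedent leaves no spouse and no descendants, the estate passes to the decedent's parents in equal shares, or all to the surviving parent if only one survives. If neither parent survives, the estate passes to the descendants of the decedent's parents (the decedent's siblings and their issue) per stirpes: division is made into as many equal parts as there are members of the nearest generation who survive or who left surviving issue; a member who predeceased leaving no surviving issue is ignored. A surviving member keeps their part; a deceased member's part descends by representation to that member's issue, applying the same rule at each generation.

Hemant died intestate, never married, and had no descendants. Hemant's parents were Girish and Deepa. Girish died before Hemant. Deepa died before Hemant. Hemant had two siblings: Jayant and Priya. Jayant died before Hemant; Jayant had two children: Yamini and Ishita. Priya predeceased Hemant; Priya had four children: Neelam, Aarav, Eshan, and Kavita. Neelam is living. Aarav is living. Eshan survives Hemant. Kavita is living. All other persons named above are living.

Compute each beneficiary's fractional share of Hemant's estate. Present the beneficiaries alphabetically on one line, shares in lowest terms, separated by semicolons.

Aarav 1/8; Eshan 1/8; Ishita 1/4; Kavita 1/8; Neelam 1/8; Yamini 1/4

Neither parent survives and there are no descendants, so the estate passes to Hemant's siblings and their issue per stirpes.
The estate is divided into 2 equal shares of 1/2 among Jayant, Priya.
Jayant predeceased; the 1/2 allotted to Jayant's branch passes to Jayant's issue by representation.
The 1/2 is divided into 2 equal shares of 1/4 among Yamini, Ishita.
Yamini is living and takes 1/4.
Ishita is living and takes 1/4.
Priya predeceased; the 1/2 allotted to Priya's branch passes to Priya's issue by representation.
The 1/2 is divided into 4 equal shares of 1/8 among Neelam, Aarav, Eshan, Kavita.
Neelam is living and takes 1/8.
Aarav is living and takes 1/8.
Eshan is living and takes 1/8.
Kavita is living and takes 1/8.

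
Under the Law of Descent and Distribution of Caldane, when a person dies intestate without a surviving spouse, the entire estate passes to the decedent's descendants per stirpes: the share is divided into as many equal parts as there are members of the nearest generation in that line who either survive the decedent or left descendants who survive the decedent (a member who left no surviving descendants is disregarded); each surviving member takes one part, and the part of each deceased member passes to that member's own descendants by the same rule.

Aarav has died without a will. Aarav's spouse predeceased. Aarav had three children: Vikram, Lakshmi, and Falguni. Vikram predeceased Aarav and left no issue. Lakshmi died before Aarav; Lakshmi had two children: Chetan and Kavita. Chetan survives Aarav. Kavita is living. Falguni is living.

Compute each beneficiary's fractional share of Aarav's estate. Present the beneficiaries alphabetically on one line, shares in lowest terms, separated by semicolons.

Chetan 1/4; Falguni 1/2; Kavita 1/4

There is no surviving spouse, so the entire estate passes to Aarav's descendants per stirpes.
Vikram left no surviving issue, so that branch lapses and is disregarded.
The estate is divided into 2 equal shares of 1/2 among Lakshmi, Falguni.
Lakshmi predeceased; the 1/2 allotted to Lakshmi's branch passes to Lakshmi's issue by representation.
The 1/2 is divided into 2 equal shares of 1/4 among Chetan, Kavita.
Chetan is living and takes 1/4.
Kavita is living and takes 1/4.
Falguni is living and takes 1/2.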